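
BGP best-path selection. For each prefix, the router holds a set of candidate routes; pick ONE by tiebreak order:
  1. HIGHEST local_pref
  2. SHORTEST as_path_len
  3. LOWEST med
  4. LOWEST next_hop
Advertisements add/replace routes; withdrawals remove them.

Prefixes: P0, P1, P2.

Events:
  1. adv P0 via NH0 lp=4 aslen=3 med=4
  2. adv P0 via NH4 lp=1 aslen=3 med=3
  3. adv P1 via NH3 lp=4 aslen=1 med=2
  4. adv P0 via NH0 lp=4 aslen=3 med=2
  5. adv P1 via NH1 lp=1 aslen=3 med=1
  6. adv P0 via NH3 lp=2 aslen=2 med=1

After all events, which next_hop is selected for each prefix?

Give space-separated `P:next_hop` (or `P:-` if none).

Answer: P0:NH0 P1:NH3 P2:-

Derivation:
Op 1: best P0=NH0 P1=- P2=-
Op 2: best P0=NH0 P1=- P2=-
Op 3: best P0=NH0 P1=NH3 P2=-
Op 4: best P0=NH0 P1=NH3 P2=-
Op 5: best P0=NH0 P1=NH3 P2=-
Op 6: best P0=NH0 P1=NH3 P2=-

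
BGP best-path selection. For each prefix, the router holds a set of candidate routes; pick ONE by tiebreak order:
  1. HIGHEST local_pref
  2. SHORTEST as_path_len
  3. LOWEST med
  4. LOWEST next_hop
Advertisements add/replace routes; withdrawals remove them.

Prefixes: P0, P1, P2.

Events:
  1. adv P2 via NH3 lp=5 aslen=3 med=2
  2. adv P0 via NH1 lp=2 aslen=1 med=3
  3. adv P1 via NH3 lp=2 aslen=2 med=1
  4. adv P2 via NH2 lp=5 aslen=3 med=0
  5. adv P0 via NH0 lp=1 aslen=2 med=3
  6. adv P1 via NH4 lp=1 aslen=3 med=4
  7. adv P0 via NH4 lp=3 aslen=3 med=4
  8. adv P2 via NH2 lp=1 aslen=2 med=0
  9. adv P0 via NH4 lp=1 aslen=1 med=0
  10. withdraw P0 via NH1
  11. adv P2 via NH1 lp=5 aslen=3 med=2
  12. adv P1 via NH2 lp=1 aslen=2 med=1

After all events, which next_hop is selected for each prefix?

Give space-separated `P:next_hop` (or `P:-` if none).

Op 1: best P0=- P1=- P2=NH3
Op 2: best P0=NH1 P1=- P2=NH3
Op 3: best P0=NH1 P1=NH3 P2=NH3
Op 4: best P0=NH1 P1=NH3 P2=NH2
Op 5: best P0=NH1 P1=NH3 P2=NH2
Op 6: best P0=NH1 P1=NH3 P2=NH2
Op 7: best P0=NH4 P1=NH3 P2=NH2
Op 8: best P0=NH4 P1=NH3 P2=NH3
Op 9: best P0=NH1 P1=NH3 P2=NH3
Op 10: best P0=NH4 P1=NH3 P2=NH3
Op 11: best P0=NH4 P1=NH3 P2=NH1
Op 12: best P0=NH4 P1=NH3 P2=NH1

Answer: P0:NH4 P1:NH3 P2:NH1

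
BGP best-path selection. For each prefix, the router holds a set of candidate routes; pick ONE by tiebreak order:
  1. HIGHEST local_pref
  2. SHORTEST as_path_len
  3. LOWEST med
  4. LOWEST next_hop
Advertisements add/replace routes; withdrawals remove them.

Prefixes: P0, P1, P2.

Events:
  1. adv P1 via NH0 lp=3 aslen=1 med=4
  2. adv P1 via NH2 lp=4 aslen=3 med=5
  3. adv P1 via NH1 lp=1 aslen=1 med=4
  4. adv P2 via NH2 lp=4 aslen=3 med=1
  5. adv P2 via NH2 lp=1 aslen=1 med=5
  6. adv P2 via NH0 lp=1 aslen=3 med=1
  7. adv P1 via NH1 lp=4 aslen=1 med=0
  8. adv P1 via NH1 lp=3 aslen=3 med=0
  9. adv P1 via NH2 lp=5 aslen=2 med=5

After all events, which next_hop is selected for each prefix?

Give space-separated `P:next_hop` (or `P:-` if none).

Answer: P0:- P1:NH2 P2:NH2

Derivation:
Op 1: best P0=- P1=NH0 P2=-
Op 2: best P0=- P1=NH2 P2=-
Op 3: best P0=- P1=NH2 P2=-
Op 4: best P0=- P1=NH2 P2=NH2
Op 5: best P0=- P1=NH2 P2=NH2
Op 6: best P0=- P1=NH2 P2=NH2
Op 7: best P0=- P1=NH1 P2=NH2
Op 8: best P0=- P1=NH2 P2=NH2
Op 9: best P0=- P1=NH2 P2=NH2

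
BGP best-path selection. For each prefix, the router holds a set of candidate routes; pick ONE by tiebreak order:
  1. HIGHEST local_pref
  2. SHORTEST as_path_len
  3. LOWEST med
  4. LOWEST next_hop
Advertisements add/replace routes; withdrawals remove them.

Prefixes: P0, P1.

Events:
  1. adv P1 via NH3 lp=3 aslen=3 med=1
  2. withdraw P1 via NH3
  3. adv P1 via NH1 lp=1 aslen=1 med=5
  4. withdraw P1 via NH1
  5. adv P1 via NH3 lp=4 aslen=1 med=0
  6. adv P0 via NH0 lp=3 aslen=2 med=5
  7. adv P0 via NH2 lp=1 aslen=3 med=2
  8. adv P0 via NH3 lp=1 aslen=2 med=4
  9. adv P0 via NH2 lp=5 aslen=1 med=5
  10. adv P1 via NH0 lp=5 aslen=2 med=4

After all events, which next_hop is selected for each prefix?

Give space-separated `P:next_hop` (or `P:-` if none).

Answer: P0:NH2 P1:NH0

Derivation:
Op 1: best P0=- P1=NH3
Op 2: best P0=- P1=-
Op 3: best P0=- P1=NH1
Op 4: best P0=- P1=-
Op 5: best P0=- P1=NH3
Op 6: best P0=NH0 P1=NH3
Op 7: best P0=NH0 P1=NH3
Op 8: best P0=NH0 P1=NH3
Op 9: best P0=NH2 P1=NH3
Op 10: best P0=NH2 P1=NH0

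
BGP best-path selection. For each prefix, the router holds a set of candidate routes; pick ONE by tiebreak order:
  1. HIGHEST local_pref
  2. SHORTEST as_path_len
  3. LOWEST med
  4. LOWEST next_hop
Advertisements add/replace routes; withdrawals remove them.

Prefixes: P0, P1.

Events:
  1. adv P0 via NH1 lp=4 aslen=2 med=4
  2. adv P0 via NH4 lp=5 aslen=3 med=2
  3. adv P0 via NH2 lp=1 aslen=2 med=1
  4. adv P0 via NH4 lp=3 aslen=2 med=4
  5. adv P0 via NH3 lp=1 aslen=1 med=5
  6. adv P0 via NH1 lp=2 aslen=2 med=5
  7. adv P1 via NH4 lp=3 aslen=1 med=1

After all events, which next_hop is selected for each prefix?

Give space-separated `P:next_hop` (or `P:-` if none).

Op 1: best P0=NH1 P1=-
Op 2: best P0=NH4 P1=-
Op 3: best P0=NH4 P1=-
Op 4: best P0=NH1 P1=-
Op 5: best P0=NH1 P1=-
Op 6: best P0=NH4 P1=-
Op 7: best P0=NH4 P1=NH4

Answer: P0:NH4 P1:NH4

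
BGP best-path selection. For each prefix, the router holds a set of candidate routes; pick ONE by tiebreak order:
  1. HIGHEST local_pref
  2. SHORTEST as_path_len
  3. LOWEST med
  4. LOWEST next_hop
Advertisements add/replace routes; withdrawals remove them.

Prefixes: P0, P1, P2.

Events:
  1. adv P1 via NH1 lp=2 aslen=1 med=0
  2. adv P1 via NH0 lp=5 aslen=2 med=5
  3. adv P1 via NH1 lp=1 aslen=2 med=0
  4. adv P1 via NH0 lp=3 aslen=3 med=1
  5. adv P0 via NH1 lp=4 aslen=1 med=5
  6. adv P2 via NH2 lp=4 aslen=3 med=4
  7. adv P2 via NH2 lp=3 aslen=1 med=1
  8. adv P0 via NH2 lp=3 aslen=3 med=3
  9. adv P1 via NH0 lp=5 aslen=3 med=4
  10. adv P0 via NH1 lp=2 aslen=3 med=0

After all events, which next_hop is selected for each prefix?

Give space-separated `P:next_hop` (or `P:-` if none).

Answer: P0:NH2 P1:NH0 P2:NH2

Derivation:
Op 1: best P0=- P1=NH1 P2=-
Op 2: best P0=- P1=NH0 P2=-
Op 3: best P0=- P1=NH0 P2=-
Op 4: best P0=- P1=NH0 P2=-
Op 5: best P0=NH1 P1=NH0 P2=-
Op 6: best P0=NH1 P1=NH0 P2=NH2
Op 7: best P0=NH1 P1=NH0 P2=NH2
Op 8: best P0=NH1 P1=NH0 P2=NH2
Op 9: best P0=NH1 P1=NH0 P2=NH2
Op 10: best P0=NH2 P1=NH0 P2=NH2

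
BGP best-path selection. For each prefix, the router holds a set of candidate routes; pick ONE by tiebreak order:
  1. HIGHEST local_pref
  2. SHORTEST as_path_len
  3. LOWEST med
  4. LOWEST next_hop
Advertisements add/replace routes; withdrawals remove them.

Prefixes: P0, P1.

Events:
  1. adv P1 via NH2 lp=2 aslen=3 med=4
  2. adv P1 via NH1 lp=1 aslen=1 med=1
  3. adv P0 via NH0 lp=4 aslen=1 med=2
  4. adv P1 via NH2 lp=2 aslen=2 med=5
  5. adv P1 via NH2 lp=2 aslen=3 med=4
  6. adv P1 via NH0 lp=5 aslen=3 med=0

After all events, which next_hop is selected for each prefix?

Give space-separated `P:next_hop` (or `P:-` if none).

Answer: P0:NH0 P1:NH0

Derivation:
Op 1: best P0=- P1=NH2
Op 2: best P0=- P1=NH2
Op 3: best P0=NH0 P1=NH2
Op 4: best P0=NH0 P1=NH2
Op 5: best P0=NH0 P1=NH2
Op 6: best P0=NH0 P1=NH0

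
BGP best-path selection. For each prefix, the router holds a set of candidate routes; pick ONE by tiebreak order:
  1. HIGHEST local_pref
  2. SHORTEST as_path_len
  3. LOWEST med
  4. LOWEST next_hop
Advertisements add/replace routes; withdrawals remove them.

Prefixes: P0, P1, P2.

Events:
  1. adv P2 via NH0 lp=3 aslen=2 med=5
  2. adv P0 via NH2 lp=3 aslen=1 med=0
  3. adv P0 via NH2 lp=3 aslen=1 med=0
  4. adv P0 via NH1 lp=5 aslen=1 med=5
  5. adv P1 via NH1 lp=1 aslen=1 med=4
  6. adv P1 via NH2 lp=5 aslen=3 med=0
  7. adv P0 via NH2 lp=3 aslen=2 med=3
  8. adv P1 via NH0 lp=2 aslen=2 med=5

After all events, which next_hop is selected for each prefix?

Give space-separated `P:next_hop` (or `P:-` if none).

Answer: P0:NH1 P1:NH2 P2:NH0

Derivation:
Op 1: best P0=- P1=- P2=NH0
Op 2: best P0=NH2 P1=- P2=NH0
Op 3: best P0=NH2 P1=- P2=NH0
Op 4: best P0=NH1 P1=- P2=NH0
Op 5: best P0=NH1 P1=NH1 P2=NH0
Op 6: best P0=NH1 P1=NH2 P2=NH0
Op 7: best P0=NH1 P1=NH2 P2=NH0
Op 8: best P0=NH1 P1=NH2 P2=NH0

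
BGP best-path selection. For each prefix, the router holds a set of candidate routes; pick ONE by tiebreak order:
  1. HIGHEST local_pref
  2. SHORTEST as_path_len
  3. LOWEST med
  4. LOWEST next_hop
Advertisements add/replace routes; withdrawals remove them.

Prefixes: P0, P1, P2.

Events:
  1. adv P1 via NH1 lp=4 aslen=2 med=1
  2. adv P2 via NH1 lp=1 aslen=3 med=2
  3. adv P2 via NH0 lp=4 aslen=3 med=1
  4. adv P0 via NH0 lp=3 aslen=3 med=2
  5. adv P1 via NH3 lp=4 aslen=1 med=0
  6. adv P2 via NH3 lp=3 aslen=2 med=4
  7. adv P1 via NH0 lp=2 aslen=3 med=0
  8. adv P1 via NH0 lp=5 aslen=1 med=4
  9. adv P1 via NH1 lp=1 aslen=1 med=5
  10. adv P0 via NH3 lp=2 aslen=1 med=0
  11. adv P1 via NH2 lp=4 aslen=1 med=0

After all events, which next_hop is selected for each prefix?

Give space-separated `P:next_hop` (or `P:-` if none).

Op 1: best P0=- P1=NH1 P2=-
Op 2: best P0=- P1=NH1 P2=NH1
Op 3: best P0=- P1=NH1 P2=NH0
Op 4: best P0=NH0 P1=NH1 P2=NH0
Op 5: best P0=NH0 P1=NH3 P2=NH0
Op 6: best P0=NH0 P1=NH3 P2=NH0
Op 7: best P0=NH0 P1=NH3 P2=NH0
Op 8: best P0=NH0 P1=NH0 P2=NH0
Op 9: best P0=NH0 P1=NH0 P2=NH0
Op 10: best P0=NH0 P1=NH0 P2=NH0
Op 11: best P0=NH0 P1=NH0 P2=NH0

Answer: P0:NH0 P1:NH0 P2:NH0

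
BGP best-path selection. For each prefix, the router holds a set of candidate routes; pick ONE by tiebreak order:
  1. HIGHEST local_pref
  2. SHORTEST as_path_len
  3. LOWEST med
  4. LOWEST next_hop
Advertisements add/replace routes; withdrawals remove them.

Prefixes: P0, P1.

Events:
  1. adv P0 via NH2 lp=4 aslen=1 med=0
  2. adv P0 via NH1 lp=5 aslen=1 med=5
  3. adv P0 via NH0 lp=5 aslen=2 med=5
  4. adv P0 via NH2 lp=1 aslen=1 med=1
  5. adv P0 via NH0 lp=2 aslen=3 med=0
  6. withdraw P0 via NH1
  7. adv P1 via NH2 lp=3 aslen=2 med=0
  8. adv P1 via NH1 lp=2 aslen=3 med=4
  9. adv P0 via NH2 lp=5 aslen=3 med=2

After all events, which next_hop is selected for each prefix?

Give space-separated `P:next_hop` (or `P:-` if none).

Op 1: best P0=NH2 P1=-
Op 2: best P0=NH1 P1=-
Op 3: best P0=NH1 P1=-
Op 4: best P0=NH1 P1=-
Op 5: best P0=NH1 P1=-
Op 6: best P0=NH0 P1=-
Op 7: best P0=NH0 P1=NH2
Op 8: best P0=NH0 P1=NH2
Op 9: best P0=NH2 P1=NH2

Answer: P0:NH2 P1:NH2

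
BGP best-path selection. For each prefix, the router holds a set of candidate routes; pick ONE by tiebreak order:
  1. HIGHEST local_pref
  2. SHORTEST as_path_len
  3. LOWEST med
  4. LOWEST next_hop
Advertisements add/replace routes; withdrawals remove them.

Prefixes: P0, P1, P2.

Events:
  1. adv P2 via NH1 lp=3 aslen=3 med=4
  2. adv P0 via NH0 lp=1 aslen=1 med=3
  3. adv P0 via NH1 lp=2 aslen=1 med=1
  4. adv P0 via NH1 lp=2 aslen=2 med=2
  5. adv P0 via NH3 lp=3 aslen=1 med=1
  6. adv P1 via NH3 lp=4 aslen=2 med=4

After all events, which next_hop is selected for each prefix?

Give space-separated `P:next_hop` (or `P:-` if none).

Answer: P0:NH3 P1:NH3 P2:NH1

Derivation:
Op 1: best P0=- P1=- P2=NH1
Op 2: best P0=NH0 P1=- P2=NH1
Op 3: best P0=NH1 P1=- P2=NH1
Op 4: best P0=NH1 P1=- P2=NH1
Op 5: best P0=NH3 P1=- P2=NH1
Op 6: best P0=NH3 P1=NH3 P2=NH1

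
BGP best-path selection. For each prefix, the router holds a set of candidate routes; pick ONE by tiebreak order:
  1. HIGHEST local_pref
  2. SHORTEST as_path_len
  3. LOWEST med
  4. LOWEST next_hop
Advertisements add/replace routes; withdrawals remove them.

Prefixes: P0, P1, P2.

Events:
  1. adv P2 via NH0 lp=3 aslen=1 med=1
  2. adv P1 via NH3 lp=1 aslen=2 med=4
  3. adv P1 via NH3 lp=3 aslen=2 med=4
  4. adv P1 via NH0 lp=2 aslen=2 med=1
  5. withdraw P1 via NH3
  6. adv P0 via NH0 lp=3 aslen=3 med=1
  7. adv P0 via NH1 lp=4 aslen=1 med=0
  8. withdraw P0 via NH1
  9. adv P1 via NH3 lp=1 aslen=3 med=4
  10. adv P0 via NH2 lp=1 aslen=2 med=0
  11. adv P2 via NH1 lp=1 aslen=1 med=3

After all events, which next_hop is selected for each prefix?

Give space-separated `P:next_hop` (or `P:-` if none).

Answer: P0:NH0 P1:NH0 P2:NH0

Derivation:
Op 1: best P0=- P1=- P2=NH0
Op 2: best P0=- P1=NH3 P2=NH0
Op 3: best P0=- P1=NH3 P2=NH0
Op 4: best P0=- P1=NH3 P2=NH0
Op 5: best P0=- P1=NH0 P2=NH0
Op 6: best P0=NH0 P1=NH0 P2=NH0
Op 7: best P0=NH1 P1=NH0 P2=NH0
Op 8: best P0=NH0 P1=NH0 P2=NH0
Op 9: best P0=NH0 P1=NH0 P2=NH0
Op 10: best P0=NH0 P1=NH0 P2=NH0
Op 11: best P0=NH0 P1=NH0 P2=NH0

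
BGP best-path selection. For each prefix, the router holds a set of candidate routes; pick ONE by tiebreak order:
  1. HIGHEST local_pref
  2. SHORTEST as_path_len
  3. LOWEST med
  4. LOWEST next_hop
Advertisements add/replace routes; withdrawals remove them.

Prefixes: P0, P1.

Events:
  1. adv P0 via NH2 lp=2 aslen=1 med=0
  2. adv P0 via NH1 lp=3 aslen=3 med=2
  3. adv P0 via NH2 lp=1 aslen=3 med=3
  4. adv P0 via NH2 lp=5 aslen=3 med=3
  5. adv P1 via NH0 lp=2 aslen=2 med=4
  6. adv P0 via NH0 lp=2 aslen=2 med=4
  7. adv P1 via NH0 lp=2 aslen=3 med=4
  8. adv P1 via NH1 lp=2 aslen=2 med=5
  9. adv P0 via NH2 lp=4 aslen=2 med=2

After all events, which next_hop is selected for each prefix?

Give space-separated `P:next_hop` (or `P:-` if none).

Answer: P0:NH2 P1:NH1

Derivation:
Op 1: best P0=NH2 P1=-
Op 2: best P0=NH1 P1=-
Op 3: best P0=NH1 P1=-
Op 4: best P0=NH2 P1=-
Op 5: best P0=NH2 P1=NH0
Op 6: best P0=NH2 P1=NH0
Op 7: best P0=NH2 P1=NH0
Op 8: best P0=NH2 P1=NH1
Op 9: best P0=NH2 P1=NH1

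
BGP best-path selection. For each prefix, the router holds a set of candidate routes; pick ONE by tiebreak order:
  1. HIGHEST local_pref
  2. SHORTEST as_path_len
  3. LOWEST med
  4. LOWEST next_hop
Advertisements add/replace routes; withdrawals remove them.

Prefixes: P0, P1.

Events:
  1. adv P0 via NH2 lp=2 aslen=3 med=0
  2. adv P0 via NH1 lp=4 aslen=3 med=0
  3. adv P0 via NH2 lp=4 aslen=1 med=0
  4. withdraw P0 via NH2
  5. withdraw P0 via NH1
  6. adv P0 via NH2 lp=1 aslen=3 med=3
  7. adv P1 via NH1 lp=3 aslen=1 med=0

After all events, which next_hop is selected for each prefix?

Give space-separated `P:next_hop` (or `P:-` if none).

Op 1: best P0=NH2 P1=-
Op 2: best P0=NH1 P1=-
Op 3: best P0=NH2 P1=-
Op 4: best P0=NH1 P1=-
Op 5: best P0=- P1=-
Op 6: best P0=NH2 P1=-
Op 7: best P0=NH2 P1=NH1

Answer: P0:NH2 P1:NH1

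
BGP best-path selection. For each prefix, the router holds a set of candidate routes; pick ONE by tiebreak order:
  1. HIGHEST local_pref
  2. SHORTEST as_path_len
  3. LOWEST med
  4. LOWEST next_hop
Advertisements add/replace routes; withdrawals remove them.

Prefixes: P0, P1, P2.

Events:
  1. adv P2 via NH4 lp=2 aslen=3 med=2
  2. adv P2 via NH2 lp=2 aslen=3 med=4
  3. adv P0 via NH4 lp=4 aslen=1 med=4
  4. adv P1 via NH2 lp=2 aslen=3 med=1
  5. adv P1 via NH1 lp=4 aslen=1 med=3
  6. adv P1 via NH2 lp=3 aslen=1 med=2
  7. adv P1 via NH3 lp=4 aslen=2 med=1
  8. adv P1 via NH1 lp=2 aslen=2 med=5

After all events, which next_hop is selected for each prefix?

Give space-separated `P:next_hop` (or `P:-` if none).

Answer: P0:NH4 P1:NH3 P2:NH4

Derivation:
Op 1: best P0=- P1=- P2=NH4
Op 2: best P0=- P1=- P2=NH4
Op 3: best P0=NH4 P1=- P2=NH4
Op 4: best P0=NH4 P1=NH2 P2=NH4
Op 5: best P0=NH4 P1=NH1 P2=NH4
Op 6: best P0=NH4 P1=NH1 P2=NH4
Op 7: best P0=NH4 P1=NH1 P2=NH4
Op 8: best P0=NH4 P1=NH3 P2=NH4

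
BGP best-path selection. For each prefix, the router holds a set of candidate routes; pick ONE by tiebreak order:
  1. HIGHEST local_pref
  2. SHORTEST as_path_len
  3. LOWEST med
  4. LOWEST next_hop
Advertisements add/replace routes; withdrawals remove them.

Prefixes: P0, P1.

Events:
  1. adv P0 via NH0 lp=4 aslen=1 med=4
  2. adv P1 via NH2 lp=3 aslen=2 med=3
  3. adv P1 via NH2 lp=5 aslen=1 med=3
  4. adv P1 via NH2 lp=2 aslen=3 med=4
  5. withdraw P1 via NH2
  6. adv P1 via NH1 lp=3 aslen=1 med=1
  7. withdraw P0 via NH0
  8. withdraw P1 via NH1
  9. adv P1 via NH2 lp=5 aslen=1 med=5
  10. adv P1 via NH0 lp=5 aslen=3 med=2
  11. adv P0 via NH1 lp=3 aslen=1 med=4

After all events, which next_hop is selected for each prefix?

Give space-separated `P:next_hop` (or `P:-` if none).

Op 1: best P0=NH0 P1=-
Op 2: best P0=NH0 P1=NH2
Op 3: best P0=NH0 P1=NH2
Op 4: best P0=NH0 P1=NH2
Op 5: best P0=NH0 P1=-
Op 6: best P0=NH0 P1=NH1
Op 7: best P0=- P1=NH1
Op 8: best P0=- P1=-
Op 9: best P0=- P1=NH2
Op 10: best P0=- P1=NH2
Op 11: best P0=NH1 P1=NH2

Answer: P0:NH1 P1:NH2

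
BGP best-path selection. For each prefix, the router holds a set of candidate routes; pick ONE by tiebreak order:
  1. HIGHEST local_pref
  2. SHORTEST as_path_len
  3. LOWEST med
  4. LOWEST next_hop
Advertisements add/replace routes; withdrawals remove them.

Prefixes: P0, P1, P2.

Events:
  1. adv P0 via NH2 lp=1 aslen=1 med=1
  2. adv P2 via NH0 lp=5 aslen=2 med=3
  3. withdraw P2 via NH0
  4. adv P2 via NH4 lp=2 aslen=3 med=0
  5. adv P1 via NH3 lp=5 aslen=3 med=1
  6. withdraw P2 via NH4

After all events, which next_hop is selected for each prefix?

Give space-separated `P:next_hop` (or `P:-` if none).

Op 1: best P0=NH2 P1=- P2=-
Op 2: best P0=NH2 P1=- P2=NH0
Op 3: best P0=NH2 P1=- P2=-
Op 4: best P0=NH2 P1=- P2=NH4
Op 5: best P0=NH2 P1=NH3 P2=NH4
Op 6: best P0=NH2 P1=NH3 P2=-

Answer: P0:NH2 P1:NH3 P2:-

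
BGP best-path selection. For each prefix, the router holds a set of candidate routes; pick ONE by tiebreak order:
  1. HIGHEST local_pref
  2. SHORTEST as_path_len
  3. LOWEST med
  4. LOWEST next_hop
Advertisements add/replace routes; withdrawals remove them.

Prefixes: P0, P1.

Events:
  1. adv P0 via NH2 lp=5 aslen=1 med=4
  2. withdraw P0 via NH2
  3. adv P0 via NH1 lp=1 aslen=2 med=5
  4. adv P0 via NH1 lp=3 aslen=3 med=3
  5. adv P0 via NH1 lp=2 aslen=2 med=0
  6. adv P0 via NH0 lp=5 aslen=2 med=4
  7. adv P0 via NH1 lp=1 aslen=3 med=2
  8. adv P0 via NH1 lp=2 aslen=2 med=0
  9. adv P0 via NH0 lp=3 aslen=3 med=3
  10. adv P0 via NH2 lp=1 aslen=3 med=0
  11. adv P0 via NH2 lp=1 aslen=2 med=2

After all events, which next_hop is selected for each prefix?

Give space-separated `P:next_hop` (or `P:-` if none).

Op 1: best P0=NH2 P1=-
Op 2: best P0=- P1=-
Op 3: best P0=NH1 P1=-
Op 4: best P0=NH1 P1=-
Op 5: best P0=NH1 P1=-
Op 6: best P0=NH0 P1=-
Op 7: best P0=NH0 P1=-
Op 8: best P0=NH0 P1=-
Op 9: best P0=NH0 P1=-
Op 10: best P0=NH0 P1=-
Op 11: best P0=NH0 P1=-

Answer: P0:NH0 P1:-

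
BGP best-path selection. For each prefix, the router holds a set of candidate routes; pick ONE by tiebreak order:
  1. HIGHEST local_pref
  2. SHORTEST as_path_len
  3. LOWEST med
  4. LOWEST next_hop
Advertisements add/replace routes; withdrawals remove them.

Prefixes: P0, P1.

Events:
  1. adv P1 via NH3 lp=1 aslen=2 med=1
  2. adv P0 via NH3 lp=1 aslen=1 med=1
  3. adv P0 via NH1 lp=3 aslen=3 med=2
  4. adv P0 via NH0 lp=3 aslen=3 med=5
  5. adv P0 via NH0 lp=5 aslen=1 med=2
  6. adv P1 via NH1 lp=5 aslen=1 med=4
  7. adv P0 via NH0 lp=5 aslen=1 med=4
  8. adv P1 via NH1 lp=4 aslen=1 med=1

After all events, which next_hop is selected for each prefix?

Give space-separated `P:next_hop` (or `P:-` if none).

Answer: P0:NH0 P1:NH1

Derivation:
Op 1: best P0=- P1=NH3
Op 2: best P0=NH3 P1=NH3
Op 3: best P0=NH1 P1=NH3
Op 4: best P0=NH1 P1=NH3
Op 5: best P0=NH0 P1=NH3
Op 6: best P0=NH0 P1=NH1
Op 7: best P0=NH0 P1=NH1
Op 8: best P0=NH0 P1=NH1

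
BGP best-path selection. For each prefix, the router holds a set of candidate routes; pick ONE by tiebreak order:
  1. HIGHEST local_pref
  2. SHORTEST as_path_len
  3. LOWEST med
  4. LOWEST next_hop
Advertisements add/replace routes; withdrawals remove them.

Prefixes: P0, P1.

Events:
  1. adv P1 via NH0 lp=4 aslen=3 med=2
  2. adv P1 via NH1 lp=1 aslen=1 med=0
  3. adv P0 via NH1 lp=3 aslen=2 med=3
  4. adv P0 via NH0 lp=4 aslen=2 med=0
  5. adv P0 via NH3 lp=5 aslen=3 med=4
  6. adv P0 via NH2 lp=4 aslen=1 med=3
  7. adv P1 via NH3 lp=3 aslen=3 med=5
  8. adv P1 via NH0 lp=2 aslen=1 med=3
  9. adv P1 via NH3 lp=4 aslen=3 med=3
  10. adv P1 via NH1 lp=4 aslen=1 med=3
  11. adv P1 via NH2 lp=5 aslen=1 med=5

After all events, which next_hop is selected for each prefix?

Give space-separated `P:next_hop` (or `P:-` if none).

Answer: P0:NH3 P1:NH2

Derivation:
Op 1: best P0=- P1=NH0
Op 2: best P0=- P1=NH0
Op 3: best P0=NH1 P1=NH0
Op 4: best P0=NH0 P1=NH0
Op 5: best P0=NH3 P1=NH0
Op 6: best P0=NH3 P1=NH0
Op 7: best P0=NH3 P1=NH0
Op 8: best P0=NH3 P1=NH3
Op 9: best P0=NH3 P1=NH3
Op 10: best P0=NH3 P1=NH1
Op 11: best P0=NH3 P1=NH2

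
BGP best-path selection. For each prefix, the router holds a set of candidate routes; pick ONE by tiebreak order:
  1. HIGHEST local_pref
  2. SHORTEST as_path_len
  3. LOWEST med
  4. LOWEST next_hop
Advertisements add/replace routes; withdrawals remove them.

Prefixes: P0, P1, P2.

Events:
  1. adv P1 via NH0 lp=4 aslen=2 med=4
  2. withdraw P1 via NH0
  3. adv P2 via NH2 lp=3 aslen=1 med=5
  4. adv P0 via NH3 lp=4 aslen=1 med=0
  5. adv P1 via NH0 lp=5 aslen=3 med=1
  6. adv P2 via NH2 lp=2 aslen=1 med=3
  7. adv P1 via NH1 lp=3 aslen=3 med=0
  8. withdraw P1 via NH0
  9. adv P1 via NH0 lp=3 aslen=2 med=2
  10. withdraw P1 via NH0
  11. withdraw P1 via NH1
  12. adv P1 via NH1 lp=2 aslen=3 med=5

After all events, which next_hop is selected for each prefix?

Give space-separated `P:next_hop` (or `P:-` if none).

Answer: P0:NH3 P1:NH1 P2:NH2

Derivation:
Op 1: best P0=- P1=NH0 P2=-
Op 2: best P0=- P1=- P2=-
Op 3: best P0=- P1=- P2=NH2
Op 4: best P0=NH3 P1=- P2=NH2
Op 5: best P0=NH3 P1=NH0 P2=NH2
Op 6: best P0=NH3 P1=NH0 P2=NH2
Op 7: best P0=NH3 P1=NH0 P2=NH2
Op 8: best P0=NH3 P1=NH1 P2=NH2
Op 9: best P0=NH3 P1=NH0 P2=NH2
Op 10: best P0=NH3 P1=NH1 P2=NH2
Op 11: best P0=NH3 P1=- P2=NH2
Op 12: best P0=NH3 P1=NH1 P2=NH2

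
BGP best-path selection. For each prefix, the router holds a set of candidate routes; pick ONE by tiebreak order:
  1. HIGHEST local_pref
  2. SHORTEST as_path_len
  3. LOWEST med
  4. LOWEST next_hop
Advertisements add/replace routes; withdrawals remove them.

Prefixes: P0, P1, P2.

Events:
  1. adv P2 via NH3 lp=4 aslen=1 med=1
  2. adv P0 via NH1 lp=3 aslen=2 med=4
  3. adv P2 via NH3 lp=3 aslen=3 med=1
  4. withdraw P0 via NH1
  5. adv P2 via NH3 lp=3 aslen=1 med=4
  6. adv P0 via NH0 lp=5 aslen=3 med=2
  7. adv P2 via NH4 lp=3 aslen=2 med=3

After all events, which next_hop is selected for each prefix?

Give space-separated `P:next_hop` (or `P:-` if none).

Op 1: best P0=- P1=- P2=NH3
Op 2: best P0=NH1 P1=- P2=NH3
Op 3: best P0=NH1 P1=- P2=NH3
Op 4: best P0=- P1=- P2=NH3
Op 5: best P0=- P1=- P2=NH3
Op 6: best P0=NH0 P1=- P2=NH3
Op 7: best P0=NH0 P1=- P2=NH3

Answer: P0:NH0 P1:- P2:NH3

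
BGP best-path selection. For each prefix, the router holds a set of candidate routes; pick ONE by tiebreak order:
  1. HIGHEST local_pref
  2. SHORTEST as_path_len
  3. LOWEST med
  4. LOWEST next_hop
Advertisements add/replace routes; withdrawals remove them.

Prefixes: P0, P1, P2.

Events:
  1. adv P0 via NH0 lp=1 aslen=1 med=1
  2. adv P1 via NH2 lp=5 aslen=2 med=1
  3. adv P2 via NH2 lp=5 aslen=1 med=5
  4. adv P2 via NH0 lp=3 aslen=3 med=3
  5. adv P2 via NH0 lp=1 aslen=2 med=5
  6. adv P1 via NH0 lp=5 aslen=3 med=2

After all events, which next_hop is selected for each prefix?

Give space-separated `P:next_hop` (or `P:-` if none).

Answer: P0:NH0 P1:NH2 P2:NH2

Derivation:
Op 1: best P0=NH0 P1=- P2=-
Op 2: best P0=NH0 P1=NH2 P2=-
Op 3: best P0=NH0 P1=NH2 P2=NH2
Op 4: best P0=NH0 P1=NH2 P2=NH2
Op 5: best P0=NH0 P1=NH2 P2=NH2
Op 6: best P0=NH0 P1=NH2 P2=NH2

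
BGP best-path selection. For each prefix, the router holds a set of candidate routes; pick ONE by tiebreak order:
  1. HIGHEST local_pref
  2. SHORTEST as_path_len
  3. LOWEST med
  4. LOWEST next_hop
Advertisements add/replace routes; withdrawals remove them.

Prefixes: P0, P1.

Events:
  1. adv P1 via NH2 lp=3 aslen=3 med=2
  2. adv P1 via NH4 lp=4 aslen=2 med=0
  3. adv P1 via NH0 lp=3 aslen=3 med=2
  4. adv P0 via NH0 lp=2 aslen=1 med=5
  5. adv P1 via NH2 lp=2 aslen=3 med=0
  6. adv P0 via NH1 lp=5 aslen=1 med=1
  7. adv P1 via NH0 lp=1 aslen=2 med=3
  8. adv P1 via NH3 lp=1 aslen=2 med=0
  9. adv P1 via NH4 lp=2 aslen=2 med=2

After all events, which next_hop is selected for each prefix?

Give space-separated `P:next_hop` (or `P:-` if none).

Answer: P0:NH1 P1:NH4

Derivation:
Op 1: best P0=- P1=NH2
Op 2: best P0=- P1=NH4
Op 3: best P0=- P1=NH4
Op 4: best P0=NH0 P1=NH4
Op 5: best P0=NH0 P1=NH4
Op 6: best P0=NH1 P1=NH4
Op 7: best P0=NH1 P1=NH4
Op 8: best P0=NH1 P1=NH4
Op 9: best P0=NH1 P1=NH4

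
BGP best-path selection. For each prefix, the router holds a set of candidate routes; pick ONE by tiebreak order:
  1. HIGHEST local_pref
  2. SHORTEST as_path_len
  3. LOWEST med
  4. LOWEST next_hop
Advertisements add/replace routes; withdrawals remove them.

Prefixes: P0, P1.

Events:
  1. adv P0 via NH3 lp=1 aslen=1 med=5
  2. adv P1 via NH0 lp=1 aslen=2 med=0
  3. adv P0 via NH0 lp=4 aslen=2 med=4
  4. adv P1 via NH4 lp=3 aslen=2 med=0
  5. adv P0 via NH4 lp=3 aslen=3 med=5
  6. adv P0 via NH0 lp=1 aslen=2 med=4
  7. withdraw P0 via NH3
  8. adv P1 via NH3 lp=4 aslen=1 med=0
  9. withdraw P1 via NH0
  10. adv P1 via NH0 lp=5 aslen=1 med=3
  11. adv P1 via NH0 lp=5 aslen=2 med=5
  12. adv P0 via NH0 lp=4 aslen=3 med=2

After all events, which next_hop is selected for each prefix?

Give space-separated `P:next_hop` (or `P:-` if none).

Answer: P0:NH0 P1:NH0

Derivation:
Op 1: best P0=NH3 P1=-
Op 2: best P0=NH3 P1=NH0
Op 3: best P0=NH0 P1=NH0
Op 4: best P0=NH0 P1=NH4
Op 5: best P0=NH0 P1=NH4
Op 6: best P0=NH4 P1=NH4
Op 7: best P0=NH4 P1=NH4
Op 8: best P0=NH4 P1=NH3
Op 9: best P0=NH4 P1=NH3
Op 10: best P0=NH4 P1=NH0
Op 11: best P0=NH4 P1=NH0
Op 12: best P0=NH0 P1=NH0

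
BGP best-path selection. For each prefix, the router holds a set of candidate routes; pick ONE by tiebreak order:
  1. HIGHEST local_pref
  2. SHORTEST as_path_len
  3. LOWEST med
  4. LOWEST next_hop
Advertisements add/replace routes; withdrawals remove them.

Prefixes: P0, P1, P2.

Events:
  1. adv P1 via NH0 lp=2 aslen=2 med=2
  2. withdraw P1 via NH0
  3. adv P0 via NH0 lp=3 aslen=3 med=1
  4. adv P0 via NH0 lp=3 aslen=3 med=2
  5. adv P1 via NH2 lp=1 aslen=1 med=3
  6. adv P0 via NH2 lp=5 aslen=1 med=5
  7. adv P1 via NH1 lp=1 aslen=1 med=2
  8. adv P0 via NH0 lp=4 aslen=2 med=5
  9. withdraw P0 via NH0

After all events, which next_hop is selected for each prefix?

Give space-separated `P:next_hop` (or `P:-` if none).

Answer: P0:NH2 P1:NH1 P2:-

Derivation:
Op 1: best P0=- P1=NH0 P2=-
Op 2: best P0=- P1=- P2=-
Op 3: best P0=NH0 P1=- P2=-
Op 4: best P0=NH0 P1=- P2=-
Op 5: best P0=NH0 P1=NH2 P2=-
Op 6: best P0=NH2 P1=NH2 P2=-
Op 7: best P0=NH2 P1=NH1 P2=-
Op 8: best P0=NH2 P1=NH1 P2=-
Op 9: best P0=NH2 P1=NH1 P2=-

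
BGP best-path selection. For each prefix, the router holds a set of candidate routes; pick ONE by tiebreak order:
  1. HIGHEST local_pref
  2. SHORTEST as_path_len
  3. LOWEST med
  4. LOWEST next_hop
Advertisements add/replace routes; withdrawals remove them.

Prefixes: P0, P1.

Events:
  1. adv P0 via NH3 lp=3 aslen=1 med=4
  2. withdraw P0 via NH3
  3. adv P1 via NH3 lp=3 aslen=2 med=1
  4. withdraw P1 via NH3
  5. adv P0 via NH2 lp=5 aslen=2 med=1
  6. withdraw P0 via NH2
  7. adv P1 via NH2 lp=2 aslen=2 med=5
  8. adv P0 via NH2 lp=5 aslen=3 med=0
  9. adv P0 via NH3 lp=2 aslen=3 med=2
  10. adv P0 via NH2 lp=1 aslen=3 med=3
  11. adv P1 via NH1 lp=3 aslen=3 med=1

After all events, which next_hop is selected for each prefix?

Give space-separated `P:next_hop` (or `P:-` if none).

Op 1: best P0=NH3 P1=-
Op 2: best P0=- P1=-
Op 3: best P0=- P1=NH3
Op 4: best P0=- P1=-
Op 5: best P0=NH2 P1=-
Op 6: best P0=- P1=-
Op 7: best P0=- P1=NH2
Op 8: best P0=NH2 P1=NH2
Op 9: best P0=NH2 P1=NH2
Op 10: best P0=NH3 P1=NH2
Op 11: best P0=NH3 P1=NH1

Answer: P0:NH3 P1:NH1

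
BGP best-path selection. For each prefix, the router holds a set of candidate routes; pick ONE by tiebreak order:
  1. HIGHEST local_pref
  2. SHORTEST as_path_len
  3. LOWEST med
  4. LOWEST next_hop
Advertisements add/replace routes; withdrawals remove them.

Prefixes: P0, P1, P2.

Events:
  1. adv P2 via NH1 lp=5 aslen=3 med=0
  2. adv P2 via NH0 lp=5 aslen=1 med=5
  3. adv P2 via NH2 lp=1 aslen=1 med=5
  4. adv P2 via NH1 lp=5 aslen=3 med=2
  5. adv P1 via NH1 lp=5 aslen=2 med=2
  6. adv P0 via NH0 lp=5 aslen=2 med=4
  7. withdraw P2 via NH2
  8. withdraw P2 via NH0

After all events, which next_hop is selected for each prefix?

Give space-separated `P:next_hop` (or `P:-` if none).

Answer: P0:NH0 P1:NH1 P2:NH1

Derivation:
Op 1: best P0=- P1=- P2=NH1
Op 2: best P0=- P1=- P2=NH0
Op 3: best P0=- P1=- P2=NH0
Op 4: best P0=- P1=- P2=NH0
Op 5: best P0=- P1=NH1 P2=NH0
Op 6: best P0=NH0 P1=NH1 P2=NH0
Op 7: best P0=NH0 P1=NH1 P2=NH0
Op 8: best P0=NH0 P1=NH1 P2=NH1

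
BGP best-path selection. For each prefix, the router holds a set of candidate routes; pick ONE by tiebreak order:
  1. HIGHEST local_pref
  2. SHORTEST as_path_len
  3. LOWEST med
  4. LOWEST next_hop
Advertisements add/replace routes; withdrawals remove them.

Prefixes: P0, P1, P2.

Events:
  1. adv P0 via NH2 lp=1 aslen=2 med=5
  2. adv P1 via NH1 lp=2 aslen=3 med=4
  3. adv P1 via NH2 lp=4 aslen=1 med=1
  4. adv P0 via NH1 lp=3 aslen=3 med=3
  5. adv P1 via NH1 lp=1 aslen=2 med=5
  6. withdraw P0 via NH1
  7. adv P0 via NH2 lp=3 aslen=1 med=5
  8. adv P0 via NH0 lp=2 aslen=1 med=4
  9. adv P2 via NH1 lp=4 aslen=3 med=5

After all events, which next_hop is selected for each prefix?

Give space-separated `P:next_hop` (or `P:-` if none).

Op 1: best P0=NH2 P1=- P2=-
Op 2: best P0=NH2 P1=NH1 P2=-
Op 3: best P0=NH2 P1=NH2 P2=-
Op 4: best P0=NH1 P1=NH2 P2=-
Op 5: best P0=NH1 P1=NH2 P2=-
Op 6: best P0=NH2 P1=NH2 P2=-
Op 7: best P0=NH2 P1=NH2 P2=-
Op 8: best P0=NH2 P1=NH2 P2=-
Op 9: best P0=NH2 P1=NH2 P2=NH1

Answer: P0:NH2 P1:NH2 P2:NH1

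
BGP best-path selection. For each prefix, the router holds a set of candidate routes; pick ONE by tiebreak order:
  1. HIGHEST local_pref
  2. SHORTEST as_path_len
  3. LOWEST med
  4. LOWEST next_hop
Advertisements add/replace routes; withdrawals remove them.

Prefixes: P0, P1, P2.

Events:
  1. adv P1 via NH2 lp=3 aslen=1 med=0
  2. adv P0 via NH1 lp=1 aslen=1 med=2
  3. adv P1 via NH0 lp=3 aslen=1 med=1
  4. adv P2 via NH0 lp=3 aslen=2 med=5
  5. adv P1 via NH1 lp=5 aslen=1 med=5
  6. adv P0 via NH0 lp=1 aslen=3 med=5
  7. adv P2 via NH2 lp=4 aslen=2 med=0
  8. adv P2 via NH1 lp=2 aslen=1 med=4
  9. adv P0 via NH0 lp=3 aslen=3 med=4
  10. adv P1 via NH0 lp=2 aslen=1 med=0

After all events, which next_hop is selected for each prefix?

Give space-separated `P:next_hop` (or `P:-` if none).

Op 1: best P0=- P1=NH2 P2=-
Op 2: best P0=NH1 P1=NH2 P2=-
Op 3: best P0=NH1 P1=NH2 P2=-
Op 4: best P0=NH1 P1=NH2 P2=NH0
Op 5: best P0=NH1 P1=NH1 P2=NH0
Op 6: best P0=NH1 P1=NH1 P2=NH0
Op 7: best P0=NH1 P1=NH1 P2=NH2
Op 8: best P0=NH1 P1=NH1 P2=NH2
Op 9: best P0=NH0 P1=NH1 P2=NH2
Op 10: best P0=NH0 P1=NH1 P2=NH2

Answer: P0:NH0 P1:NH1 P2:NH2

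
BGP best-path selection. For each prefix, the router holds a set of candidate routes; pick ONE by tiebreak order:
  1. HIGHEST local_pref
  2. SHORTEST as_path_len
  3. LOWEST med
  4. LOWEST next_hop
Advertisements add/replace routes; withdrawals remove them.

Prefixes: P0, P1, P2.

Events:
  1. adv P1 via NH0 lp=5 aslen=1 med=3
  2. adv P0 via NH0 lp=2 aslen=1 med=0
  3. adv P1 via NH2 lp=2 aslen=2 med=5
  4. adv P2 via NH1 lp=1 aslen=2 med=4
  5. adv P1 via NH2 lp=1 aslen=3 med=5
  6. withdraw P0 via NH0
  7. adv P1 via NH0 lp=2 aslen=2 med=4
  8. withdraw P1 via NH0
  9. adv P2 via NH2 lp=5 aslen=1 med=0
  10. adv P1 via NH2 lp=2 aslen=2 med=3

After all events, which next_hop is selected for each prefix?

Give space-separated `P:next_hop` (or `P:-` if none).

Op 1: best P0=- P1=NH0 P2=-
Op 2: best P0=NH0 P1=NH0 P2=-
Op 3: best P0=NH0 P1=NH0 P2=-
Op 4: best P0=NH0 P1=NH0 P2=NH1
Op 5: best P0=NH0 P1=NH0 P2=NH1
Op 6: best P0=- P1=NH0 P2=NH1
Op 7: best P0=- P1=NH0 P2=NH1
Op 8: best P0=- P1=NH2 P2=NH1
Op 9: best P0=- P1=NH2 P2=NH2
Op 10: best P0=- P1=NH2 P2=NH2

Answer: P0:- P1:NH2 P2:NH2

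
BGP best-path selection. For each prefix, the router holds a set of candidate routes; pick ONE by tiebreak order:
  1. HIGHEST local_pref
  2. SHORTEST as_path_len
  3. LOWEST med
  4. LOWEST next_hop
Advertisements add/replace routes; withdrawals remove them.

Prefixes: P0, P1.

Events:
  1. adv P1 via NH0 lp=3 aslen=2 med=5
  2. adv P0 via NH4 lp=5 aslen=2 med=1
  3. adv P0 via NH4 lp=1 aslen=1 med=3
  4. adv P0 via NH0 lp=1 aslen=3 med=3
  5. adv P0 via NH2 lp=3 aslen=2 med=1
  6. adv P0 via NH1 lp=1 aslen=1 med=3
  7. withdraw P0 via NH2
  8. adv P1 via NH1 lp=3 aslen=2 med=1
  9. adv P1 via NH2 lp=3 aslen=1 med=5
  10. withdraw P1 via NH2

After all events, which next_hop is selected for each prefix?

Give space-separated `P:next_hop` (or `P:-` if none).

Op 1: best P0=- P1=NH0
Op 2: best P0=NH4 P1=NH0
Op 3: best P0=NH4 P1=NH0
Op 4: best P0=NH4 P1=NH0
Op 5: best P0=NH2 P1=NH0
Op 6: best P0=NH2 P1=NH0
Op 7: best P0=NH1 P1=NH0
Op 8: best P0=NH1 P1=NH1
Op 9: best P0=NH1 P1=NH2
Op 10: best P0=NH1 P1=NH1

Answer: P0:NH1 P1:NH1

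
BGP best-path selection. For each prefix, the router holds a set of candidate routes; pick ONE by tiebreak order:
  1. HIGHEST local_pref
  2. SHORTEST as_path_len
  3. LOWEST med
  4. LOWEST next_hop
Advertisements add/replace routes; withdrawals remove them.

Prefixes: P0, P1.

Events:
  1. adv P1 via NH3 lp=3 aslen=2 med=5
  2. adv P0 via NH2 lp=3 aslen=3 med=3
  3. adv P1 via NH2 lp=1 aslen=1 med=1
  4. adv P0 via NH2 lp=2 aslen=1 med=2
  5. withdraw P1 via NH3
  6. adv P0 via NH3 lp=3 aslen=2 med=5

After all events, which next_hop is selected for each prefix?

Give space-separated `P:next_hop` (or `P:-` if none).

Answer: P0:NH3 P1:NH2

Derivation:
Op 1: best P0=- P1=NH3
Op 2: best P0=NH2 P1=NH3
Op 3: best P0=NH2 P1=NH3
Op 4: best P0=NH2 P1=NH3
Op 5: best P0=NH2 P1=NH2
Op 6: best P0=NH3 P1=NH2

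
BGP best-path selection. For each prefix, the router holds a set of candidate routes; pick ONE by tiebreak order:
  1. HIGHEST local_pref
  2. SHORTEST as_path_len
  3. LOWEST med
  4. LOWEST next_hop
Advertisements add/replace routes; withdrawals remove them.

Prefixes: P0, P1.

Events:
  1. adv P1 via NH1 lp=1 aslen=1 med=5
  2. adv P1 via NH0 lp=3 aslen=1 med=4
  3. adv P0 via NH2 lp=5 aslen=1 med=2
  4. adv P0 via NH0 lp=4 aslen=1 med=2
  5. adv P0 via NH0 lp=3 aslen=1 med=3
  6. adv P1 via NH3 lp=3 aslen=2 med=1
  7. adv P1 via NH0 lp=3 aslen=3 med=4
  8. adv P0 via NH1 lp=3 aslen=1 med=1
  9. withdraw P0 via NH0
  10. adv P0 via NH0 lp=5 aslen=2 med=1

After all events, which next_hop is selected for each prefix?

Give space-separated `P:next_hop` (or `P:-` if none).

Answer: P0:NH2 P1:NH3

Derivation:
Op 1: best P0=- P1=NH1
Op 2: best P0=- P1=NH0
Op 3: best P0=NH2 P1=NH0
Op 4: best P0=NH2 P1=NH0
Op 5: best P0=NH2 P1=NH0
Op 6: best P0=NH2 P1=NH0
Op 7: best P0=NH2 P1=NH3
Op 8: best P0=NH2 P1=NH3
Op 9: best P0=NH2 P1=NH3
Op 10: best P0=NH2 P1=NH3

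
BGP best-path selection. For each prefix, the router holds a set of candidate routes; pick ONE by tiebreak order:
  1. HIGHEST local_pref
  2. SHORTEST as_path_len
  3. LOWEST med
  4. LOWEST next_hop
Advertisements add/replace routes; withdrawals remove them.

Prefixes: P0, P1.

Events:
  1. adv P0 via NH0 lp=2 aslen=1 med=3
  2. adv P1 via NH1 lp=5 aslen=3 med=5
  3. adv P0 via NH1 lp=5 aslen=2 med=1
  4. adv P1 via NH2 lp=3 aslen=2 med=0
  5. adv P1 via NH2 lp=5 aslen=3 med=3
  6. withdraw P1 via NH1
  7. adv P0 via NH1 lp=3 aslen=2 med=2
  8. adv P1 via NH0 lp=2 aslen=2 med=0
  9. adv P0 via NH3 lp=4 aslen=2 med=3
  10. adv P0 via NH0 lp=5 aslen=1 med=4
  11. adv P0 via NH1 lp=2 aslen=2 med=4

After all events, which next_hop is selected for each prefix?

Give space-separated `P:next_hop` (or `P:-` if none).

Op 1: best P0=NH0 P1=-
Op 2: best P0=NH0 P1=NH1
Op 3: best P0=NH1 P1=NH1
Op 4: best P0=NH1 P1=NH1
Op 5: best P0=NH1 P1=NH2
Op 6: best P0=NH1 P1=NH2
Op 7: best P0=NH1 P1=NH2
Op 8: best P0=NH1 P1=NH2
Op 9: best P0=NH3 P1=NH2
Op 10: best P0=NH0 P1=NH2
Op 11: best P0=NH0 P1=NH2

Answer: P0:NH0 P1:NH2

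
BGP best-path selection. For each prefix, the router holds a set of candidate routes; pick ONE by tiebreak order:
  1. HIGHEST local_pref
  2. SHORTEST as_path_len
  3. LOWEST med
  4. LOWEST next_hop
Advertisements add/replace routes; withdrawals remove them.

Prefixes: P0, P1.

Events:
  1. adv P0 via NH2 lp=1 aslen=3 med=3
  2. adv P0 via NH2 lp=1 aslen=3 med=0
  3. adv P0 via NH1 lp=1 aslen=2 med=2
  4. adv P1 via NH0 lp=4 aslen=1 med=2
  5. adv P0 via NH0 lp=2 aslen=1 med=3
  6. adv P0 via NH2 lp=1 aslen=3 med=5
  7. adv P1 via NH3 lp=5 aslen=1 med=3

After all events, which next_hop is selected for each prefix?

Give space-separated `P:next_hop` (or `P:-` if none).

Op 1: best P0=NH2 P1=-
Op 2: best P0=NH2 P1=-
Op 3: best P0=NH1 P1=-
Op 4: best P0=NH1 P1=NH0
Op 5: best P0=NH0 P1=NH0
Op 6: best P0=NH0 P1=NH0
Op 7: best P0=NH0 P1=NH3

Answer: P0:NH0 P1:NH3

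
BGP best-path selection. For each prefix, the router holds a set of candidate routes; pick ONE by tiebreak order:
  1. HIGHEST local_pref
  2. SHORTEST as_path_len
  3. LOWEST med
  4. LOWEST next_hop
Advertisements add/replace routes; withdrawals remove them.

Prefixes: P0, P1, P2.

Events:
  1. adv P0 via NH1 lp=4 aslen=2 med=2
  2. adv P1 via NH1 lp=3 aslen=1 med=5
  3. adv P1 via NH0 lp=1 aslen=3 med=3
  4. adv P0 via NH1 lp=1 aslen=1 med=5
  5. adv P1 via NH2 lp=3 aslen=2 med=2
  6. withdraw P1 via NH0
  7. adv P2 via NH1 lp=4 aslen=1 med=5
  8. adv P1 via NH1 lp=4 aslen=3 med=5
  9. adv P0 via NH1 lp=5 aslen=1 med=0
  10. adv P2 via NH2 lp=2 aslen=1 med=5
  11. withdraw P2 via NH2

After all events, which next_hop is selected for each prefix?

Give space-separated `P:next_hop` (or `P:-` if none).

Op 1: best P0=NH1 P1=- P2=-
Op 2: best P0=NH1 P1=NH1 P2=-
Op 3: best P0=NH1 P1=NH1 P2=-
Op 4: best P0=NH1 P1=NH1 P2=-
Op 5: best P0=NH1 P1=NH1 P2=-
Op 6: best P0=NH1 P1=NH1 P2=-
Op 7: best P0=NH1 P1=NH1 P2=NH1
Op 8: best P0=NH1 P1=NH1 P2=NH1
Op 9: best P0=NH1 P1=NH1 P2=NH1
Op 10: best P0=NH1 P1=NH1 P2=NH1
Op 11: best P0=NH1 P1=NH1 P2=NH1

Answer: P0:NH1 P1:NH1 P2:NH1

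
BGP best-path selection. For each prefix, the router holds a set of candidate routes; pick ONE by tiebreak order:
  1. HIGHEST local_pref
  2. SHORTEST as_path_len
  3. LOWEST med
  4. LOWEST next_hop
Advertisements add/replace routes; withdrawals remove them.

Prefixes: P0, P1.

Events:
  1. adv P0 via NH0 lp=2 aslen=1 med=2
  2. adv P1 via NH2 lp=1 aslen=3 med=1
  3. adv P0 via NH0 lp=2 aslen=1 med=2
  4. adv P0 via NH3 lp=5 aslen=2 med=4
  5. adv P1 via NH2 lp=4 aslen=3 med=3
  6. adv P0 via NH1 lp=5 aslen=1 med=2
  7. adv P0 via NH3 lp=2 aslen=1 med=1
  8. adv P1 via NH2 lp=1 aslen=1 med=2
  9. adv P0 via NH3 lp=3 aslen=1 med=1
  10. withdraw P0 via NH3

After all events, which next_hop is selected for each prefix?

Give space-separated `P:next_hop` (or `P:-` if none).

Op 1: best P0=NH0 P1=-
Op 2: best P0=NH0 P1=NH2
Op 3: best P0=NH0 P1=NH2
Op 4: best P0=NH3 P1=NH2
Op 5: best P0=NH3 P1=NH2
Op 6: best P0=NH1 P1=NH2
Op 7: best P0=NH1 P1=NH2
Op 8: best P0=NH1 P1=NH2
Op 9: best P0=NH1 P1=NH2
Op 10: best P0=NH1 P1=NH2

Answer: P0:NH1 P1:NH2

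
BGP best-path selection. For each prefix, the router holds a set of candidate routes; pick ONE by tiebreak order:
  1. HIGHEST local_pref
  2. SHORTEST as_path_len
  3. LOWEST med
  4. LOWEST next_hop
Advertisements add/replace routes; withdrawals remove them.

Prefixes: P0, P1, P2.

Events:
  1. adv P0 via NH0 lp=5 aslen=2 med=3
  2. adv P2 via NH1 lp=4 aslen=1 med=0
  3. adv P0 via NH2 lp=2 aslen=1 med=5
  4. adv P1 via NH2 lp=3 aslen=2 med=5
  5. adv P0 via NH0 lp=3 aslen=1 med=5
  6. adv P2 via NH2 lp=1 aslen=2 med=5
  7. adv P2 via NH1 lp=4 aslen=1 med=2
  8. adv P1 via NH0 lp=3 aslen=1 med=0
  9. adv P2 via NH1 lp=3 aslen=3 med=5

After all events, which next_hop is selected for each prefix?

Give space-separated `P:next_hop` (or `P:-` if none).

Op 1: best P0=NH0 P1=- P2=-
Op 2: best P0=NH0 P1=- P2=NH1
Op 3: best P0=NH0 P1=- P2=NH1
Op 4: best P0=NH0 P1=NH2 P2=NH1
Op 5: best P0=NH0 P1=NH2 P2=NH1
Op 6: best P0=NH0 P1=NH2 P2=NH1
Op 7: best P0=NH0 P1=NH2 P2=NH1
Op 8: best P0=NH0 P1=NH0 P2=NH1
Op 9: best P0=NH0 P1=NH0 P2=NH1

Answer: P0:NH0 P1:NH0 P2:NH1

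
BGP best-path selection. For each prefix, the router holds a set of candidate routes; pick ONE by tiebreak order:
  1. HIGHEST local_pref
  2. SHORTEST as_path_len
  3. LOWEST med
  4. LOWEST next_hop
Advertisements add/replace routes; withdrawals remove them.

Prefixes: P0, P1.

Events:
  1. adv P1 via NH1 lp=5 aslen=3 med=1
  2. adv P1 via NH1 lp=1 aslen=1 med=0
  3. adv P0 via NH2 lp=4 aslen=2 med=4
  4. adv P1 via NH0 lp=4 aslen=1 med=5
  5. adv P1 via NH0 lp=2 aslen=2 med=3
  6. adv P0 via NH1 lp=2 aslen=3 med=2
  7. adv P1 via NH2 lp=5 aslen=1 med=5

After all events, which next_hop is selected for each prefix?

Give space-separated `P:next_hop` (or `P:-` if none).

Answer: P0:NH2 P1:NH2

Derivation:
Op 1: best P0=- P1=NH1
Op 2: best P0=- P1=NH1
Op 3: best P0=NH2 P1=NH1
Op 4: best P0=NH2 P1=NH0
Op 5: best P0=NH2 P1=NH0
Op 6: best P0=NH2 P1=NH0
Op 7: best P0=NH2 P1=NH2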